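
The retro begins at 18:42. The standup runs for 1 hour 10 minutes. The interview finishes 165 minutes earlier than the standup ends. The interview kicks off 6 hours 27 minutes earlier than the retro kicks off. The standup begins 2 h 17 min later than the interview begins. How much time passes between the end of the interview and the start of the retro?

The interview starts at 18:42 − 387 min = 12:15.
The standup starts at 12:15 + 137 min = 14:32.
The standup ends at 14:32 + 70 min = 15:42.
The interview ends at 15:42 − 165 min = 12:57.
From 12:57 to 18:42 is 345 minutes.

345 minutes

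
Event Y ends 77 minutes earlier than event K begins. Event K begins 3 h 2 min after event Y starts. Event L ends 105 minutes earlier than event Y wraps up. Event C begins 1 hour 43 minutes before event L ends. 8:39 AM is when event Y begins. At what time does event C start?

Event K starts at 8:39 AM + 182 min = 11:41 AM.
Event Y ends at 11:41 AM − 77 min = 10:24 AM.
Event L ends at 10:24 AM − 105 min = 8:39 AM.
Event C starts at 8:39 AM − 103 min = 6:56 AM.

6:56 AM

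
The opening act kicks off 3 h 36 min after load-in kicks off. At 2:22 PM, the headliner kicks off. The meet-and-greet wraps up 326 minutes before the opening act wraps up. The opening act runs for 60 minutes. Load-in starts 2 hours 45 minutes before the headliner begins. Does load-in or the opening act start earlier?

load-in

Load-in starts at 2:22 PM − 165 min = 11:37 AM.
The opening act starts at 11:37 AM + 216 min = 3:13 PM.
Load-in starts at 11:37 AM and the opening act starts at 3:13 PM, so load-in is first.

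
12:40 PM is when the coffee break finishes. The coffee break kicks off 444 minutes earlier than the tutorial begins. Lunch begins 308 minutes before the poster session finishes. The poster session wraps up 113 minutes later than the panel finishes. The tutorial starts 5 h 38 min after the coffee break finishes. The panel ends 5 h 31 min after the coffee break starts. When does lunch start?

The tutorial starts at 12:40 PM + 338 min = 6:18 PM.
The coffee break starts at 6:18 PM − 444 min = 10:54 AM.
The panel ends at 10:54 AM + 331 min = 4:25 PM.
The poster session ends at 4:25 PM + 113 min = 6:18 PM.
Lunch starts at 6:18 PM − 308 min = 1:10 PM.

1:10 PM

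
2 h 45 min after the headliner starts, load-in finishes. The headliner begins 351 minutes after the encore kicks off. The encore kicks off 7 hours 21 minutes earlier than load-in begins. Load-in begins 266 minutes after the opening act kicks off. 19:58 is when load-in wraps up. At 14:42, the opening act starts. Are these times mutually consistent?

Load-in starts at 14:42 + 266 min = 19:08.
The encore starts at 19:08 − 441 min = 11:47.
The headliner starts at 11:47 + 351 min = 17:38.
Load-in ends at 17:38 + 165 min = 20:23.
But load-in is also said to end at 19:58 — a 25-minute conflict.

No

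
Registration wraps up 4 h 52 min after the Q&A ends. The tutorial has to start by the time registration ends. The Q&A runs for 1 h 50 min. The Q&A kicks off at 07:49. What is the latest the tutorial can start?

The Q&A ends at 07:49 + 110 min = 09:39.
Registration ends at 09:39 + 292 min = 14:31.
The tutorial is bounded by registration, so the latest it can start is 14:31.

14:31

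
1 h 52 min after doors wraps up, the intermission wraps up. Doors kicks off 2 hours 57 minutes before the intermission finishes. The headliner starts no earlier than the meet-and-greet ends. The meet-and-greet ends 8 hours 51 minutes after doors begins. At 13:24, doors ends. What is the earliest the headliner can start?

The intermission ends at 13:24 + 112 min = 15:16.
Doors starts at 15:16 − 177 min = 12:19.
The meet-and-greet ends at 12:19 + 531 min = 21:10.
The headliner is bounded by the meet-and-greet, so the earliest it can start is 21:10.

21:10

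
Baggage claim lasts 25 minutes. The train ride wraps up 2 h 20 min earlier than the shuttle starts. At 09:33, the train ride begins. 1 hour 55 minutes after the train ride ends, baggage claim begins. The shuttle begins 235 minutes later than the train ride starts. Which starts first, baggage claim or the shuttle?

baggage claim

The shuttle starts at 09:33 + 235 min = 13:28.
The train ride ends at 13:28 − 140 min = 11:08.
Baggage claim starts at 11:08 + 115 min = 13:03.
Baggage claim starts at 13:03 and the shuttle starts at 13:28, so baggage claim is first.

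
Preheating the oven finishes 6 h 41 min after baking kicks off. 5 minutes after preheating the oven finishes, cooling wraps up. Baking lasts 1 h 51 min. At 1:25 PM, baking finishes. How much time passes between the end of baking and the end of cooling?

4 h 55 min

Baking starts at 1:25 PM − 111 min = 11:34 AM.
Preheating the oven ends at 11:34 AM + 401 min = 6:15 PM.
Cooling ends at 6:15 PM + 5 min = 6:20 PM.
From 1:25 PM to 6:20 PM is 4 h 55 min.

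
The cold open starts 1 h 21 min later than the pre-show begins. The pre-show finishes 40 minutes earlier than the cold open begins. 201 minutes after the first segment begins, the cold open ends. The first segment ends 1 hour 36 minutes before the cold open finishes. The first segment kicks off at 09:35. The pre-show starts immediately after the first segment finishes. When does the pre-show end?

The cold open ends at 09:35 + 201 min = 12:56.
The first segment ends at 12:56 − 96 min = 11:20.
So the pre-show starts at 11:20.
The cold open starts at 11:20 + 81 min = 12:41.
The pre-show ends at 12:41 − 40 min = 12:01.

12:01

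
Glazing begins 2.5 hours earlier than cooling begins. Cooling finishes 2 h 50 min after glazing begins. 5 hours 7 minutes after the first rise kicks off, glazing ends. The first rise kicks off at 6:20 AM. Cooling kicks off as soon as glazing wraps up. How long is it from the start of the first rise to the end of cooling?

5 hours 27 minutes

Glazing ends at 6:20 AM + 307 min = 11:27 AM.
So cooling starts at 11:27 AM.
Glazing starts at 11:27 AM − 150 min = 8:57 AM.
Cooling ends at 8:57 AM + 170 min = 11:47 AM.
From 6:20 AM to 11:47 AM is 5 hours 27 minutes.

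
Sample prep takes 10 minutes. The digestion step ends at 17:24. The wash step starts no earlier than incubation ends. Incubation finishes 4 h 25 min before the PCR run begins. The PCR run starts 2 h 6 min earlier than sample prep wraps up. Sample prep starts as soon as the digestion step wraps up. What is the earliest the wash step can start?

Sample prep starts at 17:24.
Sample prep ends at 17:24 + 10 min = 17:34.
The PCR run starts at 17:34 − 126 min = 15:28.
Incubation ends at 15:28 − 265 min = 11:03.
The wash step is bounded by incubation, so the earliest it can start is 11:03.

11:03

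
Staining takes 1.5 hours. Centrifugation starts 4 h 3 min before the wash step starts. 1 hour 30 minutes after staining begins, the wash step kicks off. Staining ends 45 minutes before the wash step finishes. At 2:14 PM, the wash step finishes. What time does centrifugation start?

Staining ends at 2:14 PM − 45 min = 1:29 PM.
Staining starts at 1:29 PM − 90 min = 11:59 AM.
The wash step starts at 11:59 AM + 90 min = 1:29 PM.
Centrifugation starts at 1:29 PM − 243 min = 9:26 AM.

9:26 AM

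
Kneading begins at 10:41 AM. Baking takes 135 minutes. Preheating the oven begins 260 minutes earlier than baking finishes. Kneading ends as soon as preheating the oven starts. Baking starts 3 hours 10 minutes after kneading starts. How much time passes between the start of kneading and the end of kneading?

Baking starts at 10:41 AM + 190 min = 1:51 PM.
Baking ends at 1:51 PM + 135 min = 4:06 PM.
Preheating the oven starts at 4:06 PM − 260 min = 11:46 AM.
So kneading ends at 11:46 AM.
From 10:41 AM to 11:46 AM is 1 hour 5 minutes.

1 hour 5 minutes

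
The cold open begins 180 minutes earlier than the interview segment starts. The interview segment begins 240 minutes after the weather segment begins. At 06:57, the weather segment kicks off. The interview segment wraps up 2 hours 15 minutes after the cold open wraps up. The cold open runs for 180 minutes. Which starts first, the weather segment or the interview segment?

the weather segment

The interview segment starts at 06:57 + 240 min = 10:57.
The weather segment starts at 06:57 and the interview segment starts at 10:57, so the weather segment is first.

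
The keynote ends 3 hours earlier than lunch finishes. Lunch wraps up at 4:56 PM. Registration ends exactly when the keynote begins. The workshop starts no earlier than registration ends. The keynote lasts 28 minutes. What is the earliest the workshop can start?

The keynote ends at 4:56 PM − 180 min = 1:56 PM.
The keynote starts at 1:56 PM − 28 min = 1:28 PM.
So registration ends at 1:28 PM.
The workshop is bounded by registration, so the earliest it can start is 1:28 PM.

1:28 PM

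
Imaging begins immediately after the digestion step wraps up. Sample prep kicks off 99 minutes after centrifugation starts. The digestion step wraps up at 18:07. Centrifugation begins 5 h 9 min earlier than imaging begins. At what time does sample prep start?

Imaging starts at 18:07.
Centrifugation starts at 18:07 − 309 min = 12:58.
Sample prep starts at 12:58 + 99 min = 14:37.

14:37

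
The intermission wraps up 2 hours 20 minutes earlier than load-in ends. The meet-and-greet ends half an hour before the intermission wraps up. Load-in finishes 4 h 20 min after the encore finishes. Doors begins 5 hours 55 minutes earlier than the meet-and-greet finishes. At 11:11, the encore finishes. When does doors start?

Load-in ends at 11:11 + 260 min = 15:31.
The intermission ends at 15:31 − 140 min = 13:11.
The meet-and-greet ends at 13:11 − 30 min = 12:41.
Doors starts at 12:41 − 355 min = 06:46.

06:46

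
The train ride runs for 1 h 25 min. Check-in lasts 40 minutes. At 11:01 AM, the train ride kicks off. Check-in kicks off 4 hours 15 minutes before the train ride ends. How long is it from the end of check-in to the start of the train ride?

2 h 10 min

The train ride ends at 11:01 AM + 85 min = 12:26 PM.
Check-in starts at 12:26 PM − 255 min = 8:11 AM.
Check-in ends at 8:11 AM + 40 min = 8:51 AM.
From 8:51 AM to 11:01 AM is 2 h 10 min.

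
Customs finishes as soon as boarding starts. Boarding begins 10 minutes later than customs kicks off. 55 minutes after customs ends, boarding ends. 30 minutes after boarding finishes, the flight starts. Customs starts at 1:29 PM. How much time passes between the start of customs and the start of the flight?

1 h 35 min

Boarding starts at 1:29 PM + 10 min = 1:39 PM.
So customs ends at 1:39 PM.
Boarding ends at 1:39 PM + 55 min = 2:34 PM.
The flight starts at 2:34 PM + 30 min = 3:04 PM.
From 1:29 PM to 3:04 PM is 1 h 35 min.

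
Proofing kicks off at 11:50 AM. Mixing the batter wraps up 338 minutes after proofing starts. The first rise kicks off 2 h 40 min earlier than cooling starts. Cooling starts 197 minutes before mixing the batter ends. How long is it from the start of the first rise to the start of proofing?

Mixing the batter ends at 11:50 AM + 338 min = 5:28 PM.
Cooling starts at 5:28 PM − 197 min = 2:11 PM.
The first rise starts at 2:11 PM − 160 min = 11:31 AM.
From 11:31 AM to 11:50 AM is 19 minutes.

19 minutes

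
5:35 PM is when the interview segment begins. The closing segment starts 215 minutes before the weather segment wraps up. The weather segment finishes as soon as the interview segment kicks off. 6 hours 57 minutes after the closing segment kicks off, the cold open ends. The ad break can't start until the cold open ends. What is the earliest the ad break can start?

The weather segment ends at 5:35 PM.
The closing segment starts at 5:35 PM − 215 min = 2:00 PM.
The cold open ends at 2:00 PM + 417 min = 8:57 PM.
The ad break is bounded by the cold open, so the earliest it can start is 8:57 PM.

8:57 PM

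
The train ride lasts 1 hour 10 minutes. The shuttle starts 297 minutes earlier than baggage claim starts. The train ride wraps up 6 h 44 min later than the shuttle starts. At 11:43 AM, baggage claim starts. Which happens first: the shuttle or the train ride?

the shuttle

The shuttle starts at 11:43 AM − 297 min = 6:46 AM.
The train ride ends at 6:46 AM + 404 min = 1:30 PM.
The train ride starts at 1:30 PM − 70 min = 12:20 PM.
The shuttle starts at 6:46 AM and the train ride starts at 12:20 PM, so the shuttle is first.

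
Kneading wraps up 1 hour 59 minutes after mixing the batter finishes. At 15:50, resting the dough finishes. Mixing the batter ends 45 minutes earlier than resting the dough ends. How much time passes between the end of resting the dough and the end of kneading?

74 minutes

Mixing the batter ends at 15:50 − 45 min = 15:05.
Kneading ends at 15:05 + 119 min = 17:04.
From 15:50 to 17:04 is 74 minutes.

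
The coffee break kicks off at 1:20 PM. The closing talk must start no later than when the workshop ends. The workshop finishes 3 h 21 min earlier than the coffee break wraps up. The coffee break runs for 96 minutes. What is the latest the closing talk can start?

The coffee break ends at 1:20 PM + 96 min = 2:56 PM.
The workshop ends at 2:56 PM − 201 min = 11:35 AM.
The closing talk is bounded by the workshop, so the latest it can start is 11:35 AM.

11:35 AM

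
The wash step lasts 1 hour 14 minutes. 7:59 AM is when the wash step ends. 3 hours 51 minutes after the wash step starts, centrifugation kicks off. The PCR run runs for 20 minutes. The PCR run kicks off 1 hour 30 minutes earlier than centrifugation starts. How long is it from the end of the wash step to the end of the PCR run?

1 hour 27 minutes

The wash step starts at 7:59 AM − 74 min = 6:45 AM.
Centrifugation starts at 6:45 AM + 231 min = 10:36 AM.
The PCR run starts at 10:36 AM − 90 min = 9:06 AM.
The PCR run ends at 9:06 AM + 20 min = 9:26 AM.
From 7:59 AM to 9:26 AM is 1 hour 27 minutes.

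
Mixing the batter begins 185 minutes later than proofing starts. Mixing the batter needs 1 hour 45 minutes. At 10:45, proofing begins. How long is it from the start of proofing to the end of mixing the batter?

Mixing the batter starts at 10:45 + 185 min = 13:50.
Mixing the batter ends at 13:50 + 105 min = 15:35.
From 10:45 to 15:35 is 4 h 50 min.

4 h 50 min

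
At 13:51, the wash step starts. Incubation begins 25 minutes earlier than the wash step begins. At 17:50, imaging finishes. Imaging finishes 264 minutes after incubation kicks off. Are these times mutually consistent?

Incubation starts at 13:51 − 25 min = 13:26.
Imaging ends at 13:26 + 264 min = 17:50.
That matches the stated 17:50, so the schedule is consistent.

Yes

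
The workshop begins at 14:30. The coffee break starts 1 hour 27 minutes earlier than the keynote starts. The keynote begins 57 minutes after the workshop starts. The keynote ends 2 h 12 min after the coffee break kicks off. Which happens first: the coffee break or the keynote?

The keynote starts at 14:30 + 57 min = 15:27.
The coffee break starts at 15:27 − 87 min = 14:00.
The coffee break starts at 14:00 and the keynote starts at 15:27, so the coffee break is first.

the coffee break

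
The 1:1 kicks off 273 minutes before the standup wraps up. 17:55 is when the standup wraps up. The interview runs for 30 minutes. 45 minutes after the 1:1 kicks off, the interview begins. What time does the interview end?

14:37

The 1:1 starts at 17:55 − 273 min = 13:22.
The interview starts at 13:22 + 45 min = 14:07.
The interview ends at 14:07 + 30 min = 14:37.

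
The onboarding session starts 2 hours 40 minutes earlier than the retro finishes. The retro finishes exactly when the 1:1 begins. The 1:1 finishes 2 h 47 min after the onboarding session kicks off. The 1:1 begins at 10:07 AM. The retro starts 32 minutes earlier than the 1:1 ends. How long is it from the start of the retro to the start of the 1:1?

25 minutes

The retro ends at 10:07 AM.
The onboarding session starts at 10:07 AM − 160 min = 7:27 AM.
The 1:1 ends at 7:27 AM + 167 min = 10:14 AM.
The retro starts at 10:14 AM − 32 min = 9:42 AM.
From 9:42 AM to 10:07 AM is 25 minutes.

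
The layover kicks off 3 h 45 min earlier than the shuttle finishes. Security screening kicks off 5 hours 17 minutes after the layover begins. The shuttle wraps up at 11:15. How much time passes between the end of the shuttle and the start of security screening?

1 hour 32 minutes

The layover starts at 11:15 − 225 min = 07:30.
Security screening starts at 07:30 + 317 min = 12:47.
From 11:15 to 12:47 is 1 hour 32 minutes.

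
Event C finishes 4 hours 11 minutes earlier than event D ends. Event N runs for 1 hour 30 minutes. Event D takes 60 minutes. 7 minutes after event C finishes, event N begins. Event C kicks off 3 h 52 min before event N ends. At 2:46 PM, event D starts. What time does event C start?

Event D ends at 2:46 PM + 60 min = 3:46 PM.
Event C ends at 3:46 PM − 251 min = 11:35 AM.
Event N starts at 11:35 AM + 7 min = 11:42 AM.
Event N ends at 11:42 AM + 90 min = 1:12 PM.
Event C starts at 1:12 PM − 232 min = 9:20 AM.

9:20 AM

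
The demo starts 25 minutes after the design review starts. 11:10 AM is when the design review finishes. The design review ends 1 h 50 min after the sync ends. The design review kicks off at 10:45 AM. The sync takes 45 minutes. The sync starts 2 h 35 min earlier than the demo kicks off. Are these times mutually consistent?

Yes

The demo starts at 10:45 AM + 25 min = 11:10 AM.
The sync starts at 11:10 AM − 155 min = 8:35 AM.
The sync ends at 8:35 AM + 45 min = 9:20 AM.
The design review ends at 9:20 AM + 110 min = 11:10 AM.
That matches the stated 11:10 AM, so the schedule is consistent.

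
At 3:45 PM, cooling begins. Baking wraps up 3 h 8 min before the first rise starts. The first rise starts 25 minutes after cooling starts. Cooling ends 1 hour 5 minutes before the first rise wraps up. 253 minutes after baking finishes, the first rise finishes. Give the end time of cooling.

4:10 PM

The first rise starts at 3:45 PM + 25 min = 4:10 PM.
Baking ends at 4:10 PM − 188 min = 1:02 PM.
The first rise ends at 1:02 PM + 253 min = 5:15 PM.
Cooling ends at 5:15 PM − 65 min = 4:10 PM.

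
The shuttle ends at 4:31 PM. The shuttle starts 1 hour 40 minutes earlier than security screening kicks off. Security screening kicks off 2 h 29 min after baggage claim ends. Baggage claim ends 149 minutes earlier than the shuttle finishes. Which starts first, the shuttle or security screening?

Baggage claim ends at 4:31 PM − 149 min = 2:02 PM.
Security screening starts at 2:02 PM + 149 min = 4:31 PM.
The shuttle starts at 4:31 PM − 100 min = 2:51 PM.
The shuttle starts at 2:51 PM and security screening starts at 4:31 PM, so the shuttle is first.

the shuttle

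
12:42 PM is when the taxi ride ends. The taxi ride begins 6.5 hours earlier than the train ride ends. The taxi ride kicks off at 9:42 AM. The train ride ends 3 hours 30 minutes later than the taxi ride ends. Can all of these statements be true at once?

The train ride ends at 12:42 PM + 210 min = 4:12 PM.
The taxi ride starts at 4:12 PM − 390 min = 9:42 AM.
That matches the stated 9:42 AM, so the schedule is consistent.

Yes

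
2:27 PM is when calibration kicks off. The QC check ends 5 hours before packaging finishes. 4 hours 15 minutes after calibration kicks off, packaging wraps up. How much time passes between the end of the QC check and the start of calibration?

Packaging ends at 2:27 PM + 255 min = 6:42 PM.
The QC check ends at 6:42 PM − 300 min = 1:42 PM.
From 1:42 PM to 2:27 PM is 45 minutes.

45 minutes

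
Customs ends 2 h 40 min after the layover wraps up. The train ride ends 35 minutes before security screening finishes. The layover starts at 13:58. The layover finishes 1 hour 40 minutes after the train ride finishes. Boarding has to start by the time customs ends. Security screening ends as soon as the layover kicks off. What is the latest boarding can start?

17:43

Security screening ends at 13:58.
The train ride ends at 13:58 − 35 min = 13:23.
The layover ends at 13:23 + 100 min = 15:03.
Customs ends at 15:03 + 160 min = 17:43.
Boarding is bounded by customs, so the latest it can start is 17:43.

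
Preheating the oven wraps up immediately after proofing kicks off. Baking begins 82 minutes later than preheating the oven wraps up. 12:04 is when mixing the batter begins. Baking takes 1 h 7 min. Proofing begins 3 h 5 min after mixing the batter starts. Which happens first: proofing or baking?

proofing

Proofing starts at 12:04 + 185 min = 15:09.
So preheating the oven ends at 15:09.
Baking starts at 15:09 + 82 min = 16:31.
Proofing starts at 15:09 and baking starts at 16:31, so proofing is first.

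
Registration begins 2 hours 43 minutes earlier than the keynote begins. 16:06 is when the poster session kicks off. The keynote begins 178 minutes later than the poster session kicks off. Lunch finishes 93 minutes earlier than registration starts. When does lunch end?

14:48

The keynote starts at 16:06 + 178 min = 19:04.
Registration starts at 19:04 − 163 min = 16:21.
Lunch ends at 16:21 − 93 min = 14:48.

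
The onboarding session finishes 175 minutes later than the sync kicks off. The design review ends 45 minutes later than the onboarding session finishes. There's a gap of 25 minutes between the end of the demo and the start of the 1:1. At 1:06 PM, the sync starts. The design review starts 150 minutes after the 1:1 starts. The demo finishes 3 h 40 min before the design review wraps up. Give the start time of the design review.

4:01 PM

The onboarding session ends at 1:06 PM + 175 min = 4:01 PM.
The design review ends at 4:01 PM + 45 min = 4:46 PM.
The demo ends at 4:46 PM − 220 min = 1:06 PM.
The 1:1 starts at 1:06 PM + 25 min = 1:31 PM.
The design review starts at 1:31 PM + 150 min = 4:01 PM.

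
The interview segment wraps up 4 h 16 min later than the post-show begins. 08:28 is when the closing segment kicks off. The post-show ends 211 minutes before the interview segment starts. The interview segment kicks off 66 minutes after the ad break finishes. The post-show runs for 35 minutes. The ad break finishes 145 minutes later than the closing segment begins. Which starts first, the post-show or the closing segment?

the post-show

The ad break ends at 08:28 + 145 min = 10:53.
The interview segment starts at 10:53 + 66 min = 11:59.
The post-show ends at 11:59 − 211 min = 08:28.
The post-show starts at 08:28 − 35 min = 07:53.
The post-show starts at 07:53 and the closing segment starts at 08:28, so the post-show is first.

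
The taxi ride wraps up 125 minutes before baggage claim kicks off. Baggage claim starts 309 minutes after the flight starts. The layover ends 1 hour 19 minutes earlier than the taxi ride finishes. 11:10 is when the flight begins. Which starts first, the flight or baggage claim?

Baggage claim starts at 11:10 + 309 min = 16:19.
The flight starts at 11:10 and baggage claim starts at 16:19, so the flight is first.

the flight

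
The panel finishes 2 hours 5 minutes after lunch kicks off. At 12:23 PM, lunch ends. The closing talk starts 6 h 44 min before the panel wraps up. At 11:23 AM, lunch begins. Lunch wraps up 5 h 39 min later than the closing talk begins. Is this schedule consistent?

Yes

The panel ends at 11:23 AM + 125 min = 1:28 PM.
The closing talk starts at 1:28 PM − 404 min = 6:44 AM.
Lunch ends at 6:44 AM + 339 min = 12:23 PM.
That matches the stated 12:23 PM, so the schedule is consistent.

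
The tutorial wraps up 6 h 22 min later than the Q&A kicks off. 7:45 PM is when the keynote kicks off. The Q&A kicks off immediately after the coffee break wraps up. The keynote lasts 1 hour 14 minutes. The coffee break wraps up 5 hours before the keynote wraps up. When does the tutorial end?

The keynote ends at 7:45 PM + 74 min = 8:59 PM.
The coffee break ends at 8:59 PM − 300 min = 3:59 PM.
So the Q&A starts at 3:59 PM.
The tutorial ends at 3:59 PM + 382 min = 10:21 PM.

10:21 PM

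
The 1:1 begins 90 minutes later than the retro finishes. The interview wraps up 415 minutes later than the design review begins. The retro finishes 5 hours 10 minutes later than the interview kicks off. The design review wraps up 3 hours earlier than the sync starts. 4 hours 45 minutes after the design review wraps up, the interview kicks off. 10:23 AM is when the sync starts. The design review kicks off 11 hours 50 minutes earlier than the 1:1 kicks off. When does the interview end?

1:53 PM

The design review ends at 10:23 AM − 180 min = 7:23 AM.
The interview starts at 7:23 AM + 285 min = 12:08 PM.
The retro ends at 12:08 PM + 310 min = 5:18 PM.
The 1:1 starts at 5:18 PM + 90 min = 6:48 PM.
The design review starts at 6:48 PM − 710 min = 6:58 AM.
The interview ends at 6:58 AM + 415 min = 1:53 PM.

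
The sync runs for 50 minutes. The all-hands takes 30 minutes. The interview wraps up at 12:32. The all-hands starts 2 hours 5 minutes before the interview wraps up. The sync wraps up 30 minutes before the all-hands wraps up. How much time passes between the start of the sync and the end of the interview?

The all-hands starts at 12:32 − 125 min = 10:27.
The all-hands ends at 10:27 + 30 min = 10:57.
The sync ends at 10:57 − 30 min = 10:27.
The sync starts at 10:27 − 50 min = 09:37.
From 09:37 to 12:32 is 2 hours 55 minutes.

2 hours 55 minutes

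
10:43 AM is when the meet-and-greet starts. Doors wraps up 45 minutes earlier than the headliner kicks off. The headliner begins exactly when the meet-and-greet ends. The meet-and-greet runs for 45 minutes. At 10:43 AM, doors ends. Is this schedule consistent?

Yes

The meet-and-greet ends at 10:43 AM + 45 min = 11:28 AM.
So the headliner starts at 11:28 AM.
Doors ends at 11:28 AM − 45 min = 10:43 AM.
That matches the stated 10:43 AM, so the schedule is consistent.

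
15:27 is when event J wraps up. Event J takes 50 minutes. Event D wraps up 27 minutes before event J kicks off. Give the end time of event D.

Event J starts at 15:27 − 50 min = 14:37.
Event D ends at 14:37 − 27 min = 14:10.

14:10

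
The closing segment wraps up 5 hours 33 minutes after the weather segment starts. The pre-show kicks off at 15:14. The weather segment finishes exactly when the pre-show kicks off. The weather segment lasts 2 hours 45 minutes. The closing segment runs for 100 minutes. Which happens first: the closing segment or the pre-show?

the pre-show

The weather segment ends at 15:14.
The weather segment starts at 15:14 − 165 min = 12:29.
The closing segment ends at 12:29 + 333 min = 18:02.
The closing segment starts at 18:02 − 100 min = 16:22.
The closing segment starts at 16:22 and the pre-show starts at 15:14, so the pre-show is first.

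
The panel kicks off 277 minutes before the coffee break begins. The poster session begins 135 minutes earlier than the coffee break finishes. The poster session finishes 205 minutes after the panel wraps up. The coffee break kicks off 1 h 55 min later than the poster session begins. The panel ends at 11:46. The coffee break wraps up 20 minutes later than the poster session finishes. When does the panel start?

The poster session ends at 11:46 + 205 min = 15:11.
The coffee break ends at 15:11 + 20 min = 15:31.
The poster session starts at 15:31 − 135 min = 13:16.
The coffee break starts at 13:16 + 115 min = 15:11.
The panel starts at 15:11 − 277 min = 10:34.

10:34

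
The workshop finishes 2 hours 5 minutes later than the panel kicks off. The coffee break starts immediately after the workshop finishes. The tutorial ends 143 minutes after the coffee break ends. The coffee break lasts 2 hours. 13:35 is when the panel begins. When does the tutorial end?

The workshop ends at 13:35 + 125 min = 15:40.
So the coffee break starts at 15:40.
The coffee break ends at 15:40 + 120 min = 17:40.
The tutorial ends at 17:40 + 143 min = 20:03.

20:03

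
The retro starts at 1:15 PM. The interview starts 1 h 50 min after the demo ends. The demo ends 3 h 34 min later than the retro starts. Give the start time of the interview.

6:39 PM

The demo ends at 1:15 PM + 214 min = 4:49 PM.
The interview starts at 4:49 PM + 110 min = 6:39 PM.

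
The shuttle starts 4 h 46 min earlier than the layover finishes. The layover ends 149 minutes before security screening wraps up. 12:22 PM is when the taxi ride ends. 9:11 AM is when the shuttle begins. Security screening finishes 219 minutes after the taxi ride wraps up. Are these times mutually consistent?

Security screening ends at 12:22 PM + 219 min = 4:01 PM.
The layover ends at 4:01 PM − 149 min = 1:32 PM.
The shuttle starts at 1:32 PM − 286 min = 8:46 AM.
But the shuttle is also said to start at 9:11 AM — a 25-minute conflict.

No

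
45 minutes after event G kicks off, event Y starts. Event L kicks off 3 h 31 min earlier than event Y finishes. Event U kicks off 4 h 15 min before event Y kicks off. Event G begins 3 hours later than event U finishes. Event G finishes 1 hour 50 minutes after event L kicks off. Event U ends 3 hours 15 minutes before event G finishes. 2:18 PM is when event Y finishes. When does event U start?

8:52 AM

Event L starts at 2:18 PM − 211 min = 10:47 AM.
Event G ends at 10:47 AM + 110 min = 12:37 PM.
Event U ends at 12:37 PM − 195 min = 9:22 AM.
Event G starts at 9:22 AM + 180 min = 12:22 PM.
Event Y starts at 12:22 PM + 45 min = 1:07 PM.
Event U starts at 1:07 PM − 255 min = 8:52 AM.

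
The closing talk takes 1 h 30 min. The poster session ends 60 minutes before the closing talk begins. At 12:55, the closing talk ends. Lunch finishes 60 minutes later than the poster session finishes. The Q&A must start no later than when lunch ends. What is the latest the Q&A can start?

11:25

The closing talk starts at 12:55 − 90 min = 11:25.
The poster session ends at 11:25 − 60 min = 10:25.
Lunch ends at 10:25 + 60 min = 11:25.
The Q&A is bounded by lunch, so the latest it can start is 11:25.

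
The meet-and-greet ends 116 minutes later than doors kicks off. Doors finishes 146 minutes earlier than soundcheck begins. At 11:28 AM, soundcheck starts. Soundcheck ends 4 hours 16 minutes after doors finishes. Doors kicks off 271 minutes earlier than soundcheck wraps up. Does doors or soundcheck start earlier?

doors

Doors ends at 11:28 AM − 146 min = 9:02 AM.
Soundcheck ends at 9:02 AM + 256 min = 1:18 PM.
Doors starts at 1:18 PM − 271 min = 8:47 AM.
Doors starts at 8:47 AM and soundcheck starts at 11:28 AM, so doors is first.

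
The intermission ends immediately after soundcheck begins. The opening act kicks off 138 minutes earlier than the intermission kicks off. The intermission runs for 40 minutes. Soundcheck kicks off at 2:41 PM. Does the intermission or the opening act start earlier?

The intermission ends at 2:41 PM.
The intermission starts at 2:41 PM − 40 min = 2:01 PM.
The opening act starts at 2:01 PM − 138 min = 11:43 AM.
The intermission starts at 2:01 PM and the opening act starts at 11:43 AM, so the opening act is first.

the opening act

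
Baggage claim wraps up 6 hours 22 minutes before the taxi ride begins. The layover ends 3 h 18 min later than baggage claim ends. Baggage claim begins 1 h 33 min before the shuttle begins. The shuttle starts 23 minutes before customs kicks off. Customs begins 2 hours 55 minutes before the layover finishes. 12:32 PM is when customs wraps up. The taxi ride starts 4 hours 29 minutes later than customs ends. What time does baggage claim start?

9:06 AM

The taxi ride starts at 12:32 PM + 269 min = 5:01 PM.
Baggage claim ends at 5:01 PM − 382 min = 10:39 AM.
The layover ends at 10:39 AM + 198 min = 1:57 PM.
Customs starts at 1:57 PM − 175 min = 11:02 AM.
The shuttle starts at 11:02 AM − 23 min = 10:39 AM.
Baggage claim starts at 10:39 AM − 93 min = 9:06 AM.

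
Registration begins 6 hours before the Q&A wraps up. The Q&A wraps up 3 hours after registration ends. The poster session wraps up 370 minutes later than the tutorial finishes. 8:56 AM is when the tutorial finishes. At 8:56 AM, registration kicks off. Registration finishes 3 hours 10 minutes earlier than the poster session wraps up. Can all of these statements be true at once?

Yes

The poster session ends at 8:56 AM + 370 min = 3:06 PM.
Registration ends at 3:06 PM − 190 min = 11:56 AM.
The Q&A ends at 11:56 AM + 180 min = 2:56 PM.
Registration starts at 2:56 PM − 360 min = 8:56 AM.
That matches the stated 8:56 AM, so the schedule is consistent.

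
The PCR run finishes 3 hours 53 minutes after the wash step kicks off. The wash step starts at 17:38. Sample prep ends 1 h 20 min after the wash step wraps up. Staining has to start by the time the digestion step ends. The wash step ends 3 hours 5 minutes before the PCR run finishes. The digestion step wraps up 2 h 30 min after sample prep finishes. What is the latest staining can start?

The PCR run ends at 17:38 + 233 min = 21:31.
The wash step ends at 21:31 − 185 min = 18:26.
Sample prep ends at 18:26 + 80 min = 19:46.
The digestion step ends at 19:46 + 150 min = 22:16.
Staining is bounded by the digestion step, so the latest it can start is 22:16.

22:16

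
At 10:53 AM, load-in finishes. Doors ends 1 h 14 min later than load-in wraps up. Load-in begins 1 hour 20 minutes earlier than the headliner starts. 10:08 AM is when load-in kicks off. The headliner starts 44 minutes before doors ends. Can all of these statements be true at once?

No

Doors ends at 10:53 AM + 74 min = 12:07 PM.
The headliner starts at 12:07 PM − 44 min = 11:23 AM.
Load-in starts at 11:23 AM − 80 min = 10:03 AM.
But load-in is also said to start at 10:08 AM — a 5-minute conflict.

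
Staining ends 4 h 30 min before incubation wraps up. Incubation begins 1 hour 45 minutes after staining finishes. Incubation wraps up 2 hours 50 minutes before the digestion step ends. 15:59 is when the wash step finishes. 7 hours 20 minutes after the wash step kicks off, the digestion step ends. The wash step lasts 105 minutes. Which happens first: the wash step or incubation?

the wash step

The wash step starts at 15:59 − 105 min = 14:14.
The digestion step ends at 14:14 + 440 min = 21:34.
Incubation ends at 21:34 − 170 min = 18:44.
Staining ends at 18:44 − 270 min = 14:14.
Incubation starts at 14:14 + 105 min = 15:59.
The wash step starts at 14:14 and incubation starts at 15:59, so the wash step is first.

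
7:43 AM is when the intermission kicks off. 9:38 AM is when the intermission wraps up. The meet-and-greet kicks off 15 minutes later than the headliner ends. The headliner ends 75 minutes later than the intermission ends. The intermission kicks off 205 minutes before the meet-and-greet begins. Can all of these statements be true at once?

The headliner ends at 9:38 AM + 75 min = 10:53 AM.
The meet-and-greet starts at 10:53 AM + 15 min = 11:08 AM.
The intermission starts at 11:08 AM − 205 min = 7:43 AM.
That matches the stated 7:43 AM, so the schedule is consistent.

Yes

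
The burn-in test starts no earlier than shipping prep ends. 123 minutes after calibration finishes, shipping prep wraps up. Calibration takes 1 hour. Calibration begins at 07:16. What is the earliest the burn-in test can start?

10:19

Calibration ends at 07:16 + 60 min = 08:16.
Shipping prep ends at 08:16 + 123 min = 10:19.
The burn-in test is bounded by shipping prep, so the earliest it can start is 10:19.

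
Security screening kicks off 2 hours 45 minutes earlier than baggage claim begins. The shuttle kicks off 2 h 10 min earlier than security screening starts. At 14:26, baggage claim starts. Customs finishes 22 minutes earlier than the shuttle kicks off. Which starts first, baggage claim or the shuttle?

the shuttle

Security screening starts at 14:26 − 165 min = 11:41.
The shuttle starts at 11:41 − 130 min = 09:31.
Baggage claim starts at 14:26 and the shuttle starts at 09:31, so the shuttle is first.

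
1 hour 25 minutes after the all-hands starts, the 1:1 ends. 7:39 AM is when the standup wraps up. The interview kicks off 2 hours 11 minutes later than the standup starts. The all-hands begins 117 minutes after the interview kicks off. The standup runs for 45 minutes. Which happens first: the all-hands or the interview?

the interview

The standup starts at 7:39 AM − 45 min = 6:54 AM.
The interview starts at 6:54 AM + 131 min = 9:05 AM.
The all-hands starts at 9:05 AM + 117 min = 11:02 AM.
The all-hands starts at 11:02 AM and the interview starts at 9:05 AM, so the interview is first.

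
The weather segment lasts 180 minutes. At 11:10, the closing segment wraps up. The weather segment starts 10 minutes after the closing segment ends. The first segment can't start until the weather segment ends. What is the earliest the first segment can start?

14:20

The weather segment starts at 11:10 + 10 min = 11:20.
The weather segment ends at 11:20 + 180 min = 14:20.
The first segment is bounded by the weather segment, so the earliest it can start is 14:20.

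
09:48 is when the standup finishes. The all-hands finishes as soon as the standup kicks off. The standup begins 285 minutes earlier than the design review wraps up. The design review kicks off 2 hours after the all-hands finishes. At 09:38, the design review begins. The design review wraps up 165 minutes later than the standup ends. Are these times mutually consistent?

The design review ends at 09:48 + 165 min = 12:33.
The standup starts at 12:33 − 285 min = 07:48.
So the all-hands ends at 07:48.
The design review starts at 07:48 + 120 min = 09:48.
But the design review is also said to start at 09:38 — a 10-minute conflict.

No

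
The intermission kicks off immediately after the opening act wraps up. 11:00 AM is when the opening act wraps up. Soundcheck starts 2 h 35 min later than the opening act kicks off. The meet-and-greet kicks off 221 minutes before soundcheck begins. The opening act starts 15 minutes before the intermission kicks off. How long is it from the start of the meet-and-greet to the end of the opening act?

The intermission starts at 11:00 AM.
The opening act starts at 11:00 AM − 15 min = 10:45 AM.
Soundcheck starts at 10:45 AM + 155 min = 1:20 PM.
The meet-and-greet starts at 1:20 PM − 221 min = 9:39 AM.
From 9:39 AM to 11:00 AM is 1 h 21 min.

1 h 21 min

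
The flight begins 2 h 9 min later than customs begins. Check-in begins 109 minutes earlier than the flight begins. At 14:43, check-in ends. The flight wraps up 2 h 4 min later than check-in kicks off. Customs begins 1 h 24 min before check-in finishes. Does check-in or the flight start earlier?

check-in

Customs starts at 14:43 − 84 min = 13:19.
The flight starts at 13:19 + 129 min = 15:28.
Check-in starts at 15:28 − 109 min = 13:39.
Check-in starts at 13:39 and the flight starts at 15:28, so check-in is first.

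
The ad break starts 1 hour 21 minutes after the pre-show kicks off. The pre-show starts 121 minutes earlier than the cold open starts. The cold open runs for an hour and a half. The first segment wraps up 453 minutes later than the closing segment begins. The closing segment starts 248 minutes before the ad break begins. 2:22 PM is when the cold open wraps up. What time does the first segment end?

The cold open starts at 2:22 PM − 90 min = 12:52 PM.
The pre-show starts at 12:52 PM − 121 min = 10:51 AM.
The ad break starts at 10:51 AM + 81 min = 12:12 PM.
The closing segment starts at 12:12 PM − 248 min = 8:04 AM.
The first segment ends at 8:04 AM + 453 min = 3:37 PM.

3:37 PM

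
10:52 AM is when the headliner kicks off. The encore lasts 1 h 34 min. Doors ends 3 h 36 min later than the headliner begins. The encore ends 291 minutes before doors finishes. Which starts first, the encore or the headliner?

the encore

Doors ends at 10:52 AM + 216 min = 2:28 PM.
The encore ends at 2:28 PM − 291 min = 9:37 AM.
The encore starts at 9:37 AM − 94 min = 8:03 AM.
The encore starts at 8:03 AM and the headliner starts at 10:52 AM, so the encore is first.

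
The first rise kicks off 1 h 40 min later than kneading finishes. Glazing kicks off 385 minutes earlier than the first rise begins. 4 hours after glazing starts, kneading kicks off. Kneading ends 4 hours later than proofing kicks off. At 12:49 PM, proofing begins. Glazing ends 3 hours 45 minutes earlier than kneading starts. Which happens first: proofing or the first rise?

proofing

Kneading ends at 12:49 PM + 240 min = 4:49 PM.
The first rise starts at 4:49 PM + 100 min = 6:29 PM.
Proofing starts at 12:49 PM and the first rise starts at 6:29 PM, so proofing is first.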